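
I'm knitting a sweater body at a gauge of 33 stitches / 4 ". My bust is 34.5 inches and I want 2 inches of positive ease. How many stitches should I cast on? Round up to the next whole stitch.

CO 302 sts.

Finished = 34.5 + 2 = 36.5 in.
33 / 4 = 8.25 sts per inch.
36.50 × 8.25 = 301.12 sts.
→ 302 sts.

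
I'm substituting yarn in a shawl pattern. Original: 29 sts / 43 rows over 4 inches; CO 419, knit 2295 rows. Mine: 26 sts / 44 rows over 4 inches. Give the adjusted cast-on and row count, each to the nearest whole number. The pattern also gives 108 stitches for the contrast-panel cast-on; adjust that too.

Stitches: 419 × 26/29 = 375.66 → 376.
Rows: 2295 × 44/43 = 2348.37 → 2348.
contrast-panel cast-on: 108 × 26/29 = 96.83 → 97.

Cast on 376 stitches; work 2348 rows; contrast-panel cast-on 97 stitches.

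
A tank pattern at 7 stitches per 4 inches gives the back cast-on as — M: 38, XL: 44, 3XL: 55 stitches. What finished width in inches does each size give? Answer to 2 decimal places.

M 21.71 inches; XL 25.14 inches; 3XL 31.43 inches.

7/4 = 1.75 sts per in.
M: 38 / 1.75 = 21.714 → 21.71 in.
XL: 44 / 1.75 = 25.143 → 25.14 in.
3XL: 55 / 1.75 = 31.429 → 31.43 in.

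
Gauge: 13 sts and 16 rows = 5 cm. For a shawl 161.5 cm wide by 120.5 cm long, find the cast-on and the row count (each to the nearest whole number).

Stitch gauge = 13/5 = 2.6 sts/cm; 161.5 × 2.6 = 419.90 → 420 sts.
Row gauge = 16/5 = 3.2 rows/cm; 120.5 × 3.2 = 385.60 → 386 rows.

Cast on 420 stitches and work 386 rows.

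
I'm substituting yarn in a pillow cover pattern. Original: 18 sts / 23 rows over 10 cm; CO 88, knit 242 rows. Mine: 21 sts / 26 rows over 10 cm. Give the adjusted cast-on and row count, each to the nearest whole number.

Stitches: 88 × 21/18 = 102.67 → 103.
Rows: 242 × 26/23 = 273.57 → 274.

Cast on 103 stitches; work 274 rows.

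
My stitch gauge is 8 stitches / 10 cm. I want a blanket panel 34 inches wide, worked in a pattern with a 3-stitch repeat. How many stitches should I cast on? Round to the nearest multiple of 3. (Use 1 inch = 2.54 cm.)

34 in = 34 × 2.54 = 86.36 cm.
8 / 10 = 0.8 sts/cm.
86.36 × 0.8 = 69.09 sts.
→ 69.

69 stitches.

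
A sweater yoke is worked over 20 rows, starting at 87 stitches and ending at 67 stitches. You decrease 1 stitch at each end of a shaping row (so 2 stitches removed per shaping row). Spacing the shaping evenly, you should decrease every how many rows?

Decrease every 2nd row.

Stitches to remove: |67 − 87| = 20.
Shaping rows needed: 20 / 2 = 10.
20 rows / 10 = every 2 rows.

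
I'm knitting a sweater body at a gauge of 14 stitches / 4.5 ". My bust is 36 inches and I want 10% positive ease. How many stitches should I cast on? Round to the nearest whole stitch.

Finished = 36 × 1.10 = 39.60 in.
14 / 4.5 = 3.111 sts per inch.
39.60 × 3.111 = 123.20 sts.
→ 123 sts.

CO 123 sts.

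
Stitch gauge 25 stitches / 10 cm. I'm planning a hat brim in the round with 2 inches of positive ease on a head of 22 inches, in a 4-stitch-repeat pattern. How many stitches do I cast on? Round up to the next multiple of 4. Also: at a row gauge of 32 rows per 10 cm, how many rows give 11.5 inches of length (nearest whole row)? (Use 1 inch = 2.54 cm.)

Finished = 22 + 2 = 24 inches.
24 inches × 2.54 = 60.96 cm.
25/10 = 2.5 sts per cm; 60.96 × 2.5 = 152.40 sts.
Next multiple of 4 → 156.
11.5 inches = 29.21 cm; × 3.2 = 93.47 → 93 rows.

Cast on 156 stitches; work 93 rows.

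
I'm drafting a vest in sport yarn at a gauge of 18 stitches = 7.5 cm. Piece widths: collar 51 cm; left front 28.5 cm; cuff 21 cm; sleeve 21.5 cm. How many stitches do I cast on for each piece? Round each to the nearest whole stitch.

collar 122; left front 68; cuff 50; sleeve 52.

Rate = 18/7.5 = 2.4 sts per cm.
collar: 51 × 2.4 = 122.40 → 122.
left front: 28.5 × 2.4 = 68.40 → 68.
cuff: 21 × 2.4 = 50.40 → 50.
sleeve: 21.5 × 2.4 = 51.60 → 52.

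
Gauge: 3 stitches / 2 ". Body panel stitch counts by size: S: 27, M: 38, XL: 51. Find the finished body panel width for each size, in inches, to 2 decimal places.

S 18.00 inches; M 25.33 inches; XL 34.00 inches.

3/2 = 1.5 sts per in.
S: 27 / 1.5 = 18.000 → 18.00 in.
M: 38 / 1.5 = 25.333 → 25.33 in.
XL: 51 / 1.5 = 34.000 → 34.00 in.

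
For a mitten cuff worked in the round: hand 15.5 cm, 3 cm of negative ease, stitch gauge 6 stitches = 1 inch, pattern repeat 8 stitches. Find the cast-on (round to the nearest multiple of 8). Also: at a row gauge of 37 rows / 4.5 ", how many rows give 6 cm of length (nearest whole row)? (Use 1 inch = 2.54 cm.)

Cast on 32 stitches; work 19 rows.

Finished = 15.5 − 3 = 12.5 cm.
12.5 cm × 1/2.54 = 4.92 inches.
6/1 = 6 sts per in; 4.92 × 6 = 29.53 sts.
Nearest multiple of 8 → 32.
6 cm = 2.36 inches; × 8.222 = 19.42 → 19 rows.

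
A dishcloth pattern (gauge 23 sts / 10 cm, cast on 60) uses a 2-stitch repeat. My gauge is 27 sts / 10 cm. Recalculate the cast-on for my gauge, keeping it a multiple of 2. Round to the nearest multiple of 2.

60 × 27 / 23 = 70.43.
Nearest multiple of 2: 70.

CO 70 sts.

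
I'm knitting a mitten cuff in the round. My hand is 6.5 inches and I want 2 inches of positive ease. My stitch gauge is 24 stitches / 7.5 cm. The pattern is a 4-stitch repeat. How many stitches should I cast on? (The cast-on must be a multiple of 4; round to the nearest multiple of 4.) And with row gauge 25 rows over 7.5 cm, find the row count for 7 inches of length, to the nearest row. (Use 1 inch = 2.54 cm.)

Cast on 68 stitches; work 59 rows.

Finished = 6.5 + 2 = 8.5 inches.
8.5 inches × 2.54 = 21.59 cm.
24/7.5 = 3.2 sts per cm; 21.59 × 3.2 = 69.09 sts.
Nearest multiple of 4 → 68.
7 inches = 17.78 cm; × 3.333 = 59.27 → 59 rows.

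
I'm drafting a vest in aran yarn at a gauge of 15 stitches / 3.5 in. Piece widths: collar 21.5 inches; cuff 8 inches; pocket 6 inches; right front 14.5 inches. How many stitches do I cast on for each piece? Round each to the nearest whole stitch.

Rate = 15/3.5 = 4.286 sts per in.
collar: 21.5 × 4.286 = 92.14 → 92.
cuff: 8 × 4.286 = 34.29 → 34.
pocket: 6 × 4.286 = 25.71 → 26.
right front: 14.5 × 4.286 = 62.14 → 62.

collar 92; cuff 34; pocket 26; right front 62.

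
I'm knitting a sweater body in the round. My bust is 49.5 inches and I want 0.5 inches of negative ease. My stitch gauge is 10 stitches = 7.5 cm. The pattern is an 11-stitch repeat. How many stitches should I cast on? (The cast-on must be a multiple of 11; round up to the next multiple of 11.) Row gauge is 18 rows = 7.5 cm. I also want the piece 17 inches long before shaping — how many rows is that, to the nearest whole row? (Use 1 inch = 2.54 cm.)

Cast on 176 stitches; work 104 rows.

Finished = 49.5 − 0.5 = 49 inches.
49 inches × 2.54 = 124.46 cm.
10/7.5 = 1.333 sts per cm; 124.46 × 1.333 = 165.95 sts.
Next multiple of 11 → 176.
17 inches = 43.18 cm; × 2.4 = 103.63 → 104 rows.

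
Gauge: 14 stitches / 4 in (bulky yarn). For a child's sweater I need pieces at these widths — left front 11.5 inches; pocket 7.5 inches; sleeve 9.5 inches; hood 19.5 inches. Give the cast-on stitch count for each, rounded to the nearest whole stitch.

left front 40; pocket 26; sleeve 33; hood 68.

Rate = 14/4 = 3.5 sts per in.
left front: 11.5 × 3.5 = 40.25 → 40.
pocket: 7.5 × 3.5 = 26.25 → 26.
sleeve: 9.5 × 3.5 = 33.25 → 33.
hood: 19.5 × 3.5 = 68.25 → 68.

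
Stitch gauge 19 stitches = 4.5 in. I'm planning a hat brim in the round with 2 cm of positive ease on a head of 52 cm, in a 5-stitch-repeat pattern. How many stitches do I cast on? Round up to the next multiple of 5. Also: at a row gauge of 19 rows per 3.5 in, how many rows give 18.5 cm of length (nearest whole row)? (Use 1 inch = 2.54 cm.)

Cast on 90 stitches; work 40 rows.

Finished = 52 + 2 = 54 cm.
54 cm × 1/2.54 = 21.26 inches.
19/4.5 = 4.222 sts per in; 21.26 × 4.222 = 89.76 sts.
Next multiple of 5 → 90.
18.5 cm = 7.28 inches; × 5.429 = 39.54 → 40 rows.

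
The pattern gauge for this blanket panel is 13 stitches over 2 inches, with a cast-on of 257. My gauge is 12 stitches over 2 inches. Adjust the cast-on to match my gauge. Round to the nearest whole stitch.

Scale factor = 12 / 13 = 0.923.
257 × 12 / 13 = 237.23 sts.
→ 237 sts.

237 stitches.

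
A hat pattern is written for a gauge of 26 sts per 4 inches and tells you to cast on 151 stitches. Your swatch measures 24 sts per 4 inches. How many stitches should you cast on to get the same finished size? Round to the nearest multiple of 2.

Cast on 140 stitches.

Scale factor = 24 / 26 = 0.923.
151 × 24 / 26 = 139.38 sts.
→ 140 sts.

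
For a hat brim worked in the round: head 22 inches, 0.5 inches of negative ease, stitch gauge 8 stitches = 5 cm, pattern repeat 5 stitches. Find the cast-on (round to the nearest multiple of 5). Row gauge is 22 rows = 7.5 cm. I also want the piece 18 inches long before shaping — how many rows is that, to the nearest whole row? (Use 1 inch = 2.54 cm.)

Finished = 22 − 0.5 = 21.5 inches.
21.5 inches × 2.54 = 54.61 cm.
8/5 = 1.6 sts per cm; 54.61 × 1.6 = 87.38 sts.
Nearest multiple of 5 → 85.
18 inches = 45.72 cm; × 2.933 = 134.11 → 134 rows.

Cast on 85 stitches; work 134 rows.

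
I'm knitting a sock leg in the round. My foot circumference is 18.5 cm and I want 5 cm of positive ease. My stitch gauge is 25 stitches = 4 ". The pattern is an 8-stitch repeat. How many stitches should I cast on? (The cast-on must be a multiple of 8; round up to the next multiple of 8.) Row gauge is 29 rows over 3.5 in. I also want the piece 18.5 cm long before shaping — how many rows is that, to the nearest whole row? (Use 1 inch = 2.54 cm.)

Finished = 18.5 + 5 = 23.5 cm.
23.5 cm × 1/2.54 = 9.25 inches.
25/4 = 6.25 sts per in; 9.25 × 6.25 = 57.82 sts.
Next multiple of 8 → 64.
18.5 cm = 7.28 inches; × 8.286 = 60.35 → 60 rows.

Cast on 64 stitches; work 60 rows.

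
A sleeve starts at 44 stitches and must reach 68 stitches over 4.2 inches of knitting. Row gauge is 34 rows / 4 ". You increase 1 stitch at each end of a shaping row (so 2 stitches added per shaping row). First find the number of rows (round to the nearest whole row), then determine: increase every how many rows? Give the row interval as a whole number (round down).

Rows = 4.2 × 8.5 = 35.7 → 36 rows.
Stitches to add: 24 → 12 shaping rows (at 2 st each).
36 / 12 = 3.00 → every 3 rows.

Increase every 3rd row.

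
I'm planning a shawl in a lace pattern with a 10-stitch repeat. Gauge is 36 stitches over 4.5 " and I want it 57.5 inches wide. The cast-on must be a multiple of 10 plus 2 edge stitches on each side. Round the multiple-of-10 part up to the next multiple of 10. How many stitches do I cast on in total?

Cast on 464 stitches.

36 / 4.5 = 8 sts per inch.
57.5 × 8 = 460.00 sts.
Less 4 edge sts → 456.00 for the repeat.
Next multiple of 10: 460.
Add back 4 edge sts → 464.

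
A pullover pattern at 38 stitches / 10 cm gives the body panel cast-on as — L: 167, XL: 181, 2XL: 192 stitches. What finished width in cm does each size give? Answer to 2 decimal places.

L 43.95 cm; XL 47.63 cm; 2XL 50.53 cm.

38/10 = 3.8 sts per cm.
L: 167 / 3.8 = 43.947 → 43.95 cm.
XL: 181 / 3.8 = 47.632 → 47.63 cm.
2XL: 192 / 3.8 = 50.526 → 50.53 cm.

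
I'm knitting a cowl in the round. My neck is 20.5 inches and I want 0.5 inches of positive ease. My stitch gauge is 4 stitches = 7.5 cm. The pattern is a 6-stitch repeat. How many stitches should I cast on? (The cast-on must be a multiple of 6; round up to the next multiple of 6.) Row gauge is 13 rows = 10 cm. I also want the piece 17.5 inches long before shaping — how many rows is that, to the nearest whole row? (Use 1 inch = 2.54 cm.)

Cast on 30 stitches; work 58 rows.

Finished = 20.5 + 0.5 = 21 inches.
21 inches × 2.54 = 53.34 cm.
4/7.5 = 0.533 sts per cm; 53.34 × 0.533 = 28.45 sts.
Next multiple of 6 → 30.
17.5 inches = 44.45 cm; × 1.3 = 57.78 → 58 rows.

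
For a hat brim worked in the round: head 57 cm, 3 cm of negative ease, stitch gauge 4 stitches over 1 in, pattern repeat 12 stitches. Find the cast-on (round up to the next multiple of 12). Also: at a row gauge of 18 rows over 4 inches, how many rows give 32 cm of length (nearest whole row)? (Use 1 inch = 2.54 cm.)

Cast on 96 stitches; work 57 rows.

Finished = 57 − 3 = 54 cm.
54 cm × 1/2.54 = 21.26 inches.
4/1 = 4 sts per in; 21.26 × 4 = 85.04 sts.
Next multiple of 12 → 96.
32 cm = 12.60 inches; × 4.5 = 56.69 → 57 rows.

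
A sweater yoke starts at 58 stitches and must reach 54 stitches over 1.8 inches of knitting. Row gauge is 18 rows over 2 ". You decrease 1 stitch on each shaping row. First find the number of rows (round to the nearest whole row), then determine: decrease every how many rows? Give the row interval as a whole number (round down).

Rows = 1.8 × 9 = 16.2 → 16 rows.
Stitches to remove: 4 → 4 shaping rows (at 1 st each).
16 / 4 = 4.00 → every 4 rows.

Decrease every 4th row.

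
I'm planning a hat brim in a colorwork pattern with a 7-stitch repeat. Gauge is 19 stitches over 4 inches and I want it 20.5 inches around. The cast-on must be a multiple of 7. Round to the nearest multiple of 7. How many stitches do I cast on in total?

CO 98 sts.

19 / 4 = 4.75 sts per inch.
20.5 × 4.75 = 97.38 sts.
Nearest multiple of 7: 98.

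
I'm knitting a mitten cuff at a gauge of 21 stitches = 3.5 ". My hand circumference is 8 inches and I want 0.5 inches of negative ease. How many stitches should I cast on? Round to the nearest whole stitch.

Cast on 45 stitches.

Finished = 8 − 0.5 = 7.5 in.
21 / 3.5 = 6 sts per inch.
7.50 × 6 = 45.00 sts.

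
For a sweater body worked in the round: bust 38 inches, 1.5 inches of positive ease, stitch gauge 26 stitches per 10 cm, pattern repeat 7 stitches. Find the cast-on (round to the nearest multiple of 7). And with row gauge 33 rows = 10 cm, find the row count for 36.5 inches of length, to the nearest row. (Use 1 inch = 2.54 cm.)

Cast on 259 stitches; work 306 rows.

Finished = 38 + 1.5 = 39.5 inches.
39.5 inches × 2.54 = 100.33 cm.
26/10 = 2.6 sts per cm; 100.33 × 2.6 = 260.86 sts.
Nearest multiple of 7 → 259.
36.5 inches = 92.71 cm; × 3.3 = 305.94 → 306 rows.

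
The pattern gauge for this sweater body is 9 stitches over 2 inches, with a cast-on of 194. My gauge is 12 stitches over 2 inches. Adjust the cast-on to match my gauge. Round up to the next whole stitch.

259 stitches.

Scale factor = 12 / 9 = 1.333.
194 × 12 / 9 = 258.67 sts.
→ 259 sts.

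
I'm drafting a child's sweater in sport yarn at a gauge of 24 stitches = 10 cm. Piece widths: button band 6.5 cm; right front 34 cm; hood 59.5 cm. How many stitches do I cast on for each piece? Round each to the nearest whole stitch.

Rate = 24/10 = 2.4 sts per cm.
button band: 6.5 × 2.4 = 15.60 → 16.
right front: 34 × 2.4 = 81.60 → 82.
hood: 59.5 × 2.4 = 142.80 → 143.

button band 16; right front 82; hood 143.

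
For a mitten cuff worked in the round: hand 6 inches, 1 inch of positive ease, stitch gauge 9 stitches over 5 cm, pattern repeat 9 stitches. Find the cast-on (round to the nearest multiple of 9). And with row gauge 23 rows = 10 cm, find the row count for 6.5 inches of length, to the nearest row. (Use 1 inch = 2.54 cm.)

Cast on 36 stitches; work 38 rows.

Finished = 6 + 1 = 7 inches.
7 inches × 2.54 = 17.78 cm.
9/5 = 1.8 sts per cm; 17.78 × 1.8 = 32.00 sts.
Nearest multiple of 9 → 36.
6.5 inches = 16.51 cm; × 2.3 = 37.97 → 38 rows.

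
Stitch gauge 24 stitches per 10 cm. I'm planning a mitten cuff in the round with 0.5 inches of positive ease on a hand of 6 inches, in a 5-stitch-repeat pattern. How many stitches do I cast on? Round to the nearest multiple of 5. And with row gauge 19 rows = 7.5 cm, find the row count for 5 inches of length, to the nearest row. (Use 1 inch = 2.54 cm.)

Cast on 40 stitches; work 32 rows.

Finished = 6 + 0.5 = 6.5 inches.
6.5 inches × 2.54 = 16.51 cm.
24/10 = 2.4 sts per cm; 16.51 × 2.4 = 39.62 sts.
Nearest multiple of 5 → 40.
5 inches = 12.70 cm; × 2.533 = 32.17 → 32 rows.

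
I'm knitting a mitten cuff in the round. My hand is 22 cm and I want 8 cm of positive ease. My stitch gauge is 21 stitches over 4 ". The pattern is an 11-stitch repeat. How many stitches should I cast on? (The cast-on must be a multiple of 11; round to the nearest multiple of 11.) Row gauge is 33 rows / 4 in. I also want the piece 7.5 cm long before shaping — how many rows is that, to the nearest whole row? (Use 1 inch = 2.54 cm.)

Cast on 66 stitches; work 24 rows.

Finished = 22 + 8 = 30 cm.
30 cm × 1/2.54 = 11.81 inches.
21/4 = 5.25 sts per in; 11.81 × 5.25 = 62.01 sts.
Nearest multiple of 11 → 66.
7.5 cm = 2.95 inches; × 8.25 = 24.36 → 24 rows.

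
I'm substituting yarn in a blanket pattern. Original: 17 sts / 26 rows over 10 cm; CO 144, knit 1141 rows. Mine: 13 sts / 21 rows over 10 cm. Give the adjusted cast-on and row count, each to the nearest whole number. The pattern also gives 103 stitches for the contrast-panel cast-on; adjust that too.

Stitches: 144 × 13/17 = 110.12 → 110.
Rows: 1141 × 21/26 = 921.58 → 922.
contrast-panel cast-on: 103 × 13/17 = 78.76 → 79.

Cast on 110 stitches; work 922 rows; contrast-panel cast-on 79 stitches.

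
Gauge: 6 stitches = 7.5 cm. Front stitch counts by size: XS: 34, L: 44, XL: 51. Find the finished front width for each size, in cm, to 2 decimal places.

XS 42.50 cm; L 55.00 cm; XL 63.75 cm.

6/7.5 = 0.8 sts per cm.
XS: 34 / 0.8 = 42.500 → 42.50 cm.
L: 44 / 0.8 = 55.000 → 55.00 cm.
XL: 51 / 0.8 = 63.750 → 63.75 cm.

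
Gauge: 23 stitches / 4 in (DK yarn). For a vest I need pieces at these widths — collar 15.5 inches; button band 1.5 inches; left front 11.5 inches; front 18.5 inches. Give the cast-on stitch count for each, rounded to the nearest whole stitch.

Rate = 23/4 = 5.75 sts per in.
collar: 15.5 × 5.75 = 89.12 → 89.
button band: 1.5 × 5.75 = 8.62 → 9.
left front: 11.5 × 5.75 = 66.12 → 66.
front: 18.5 × 5.75 = 106.38 → 106.

collar 89; button band 9; left front 66; front 106.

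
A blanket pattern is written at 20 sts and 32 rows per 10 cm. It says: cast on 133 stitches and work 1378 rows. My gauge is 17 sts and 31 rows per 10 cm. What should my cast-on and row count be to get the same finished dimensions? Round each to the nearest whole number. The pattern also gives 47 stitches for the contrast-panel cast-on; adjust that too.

Stitches: 133 × 17/20 = 113.05 → 113.
Rows: 1378 × 31/32 = 1334.94 → 1335.
contrast-panel cast-on: 47 × 17/20 = 39.95 → 40.

Cast on 113 stitches; work 1335 rows; contrast-panel cast-on 40 stitches.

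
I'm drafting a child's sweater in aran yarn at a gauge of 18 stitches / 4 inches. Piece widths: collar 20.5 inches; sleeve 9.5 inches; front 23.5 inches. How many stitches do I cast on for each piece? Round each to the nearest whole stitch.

collar 92; sleeve 43; front 106.

Rate = 18/4 = 4.5 sts per in.
collar: 20.5 × 4.5 = 92.25 → 92.
sleeve: 9.5 × 4.5 = 42.75 → 43.
front: 23.5 × 4.5 = 105.75 → 106.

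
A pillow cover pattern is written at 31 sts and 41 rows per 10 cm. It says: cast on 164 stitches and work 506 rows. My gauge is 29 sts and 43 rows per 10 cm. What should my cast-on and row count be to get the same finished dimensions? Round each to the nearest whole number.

Cast on 153 stitches; work 531 rows.

Stitches: 164 × 29/31 = 153.42 → 153.
Rows: 506 × 43/41 = 530.68 → 531.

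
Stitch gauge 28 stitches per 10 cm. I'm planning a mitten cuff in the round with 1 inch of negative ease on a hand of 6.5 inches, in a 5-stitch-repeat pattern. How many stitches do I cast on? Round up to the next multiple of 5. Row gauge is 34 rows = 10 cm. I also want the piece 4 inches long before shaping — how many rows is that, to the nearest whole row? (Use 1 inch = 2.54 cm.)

Cast on 40 stitches; work 35 rows.

Finished = 6.5 − 1 = 5.5 inches.
5.5 inches × 2.54 = 13.97 cm.
28/10 = 2.8 sts per cm; 13.97 × 2.8 = 39.12 sts.
Next multiple of 5 → 40.
4 inches = 10.16 cm; × 3.4 = 34.54 → 35 rows.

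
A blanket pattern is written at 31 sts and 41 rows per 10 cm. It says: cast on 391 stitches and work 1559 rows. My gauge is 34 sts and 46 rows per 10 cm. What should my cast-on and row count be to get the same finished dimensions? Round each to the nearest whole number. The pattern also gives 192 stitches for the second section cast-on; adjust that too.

Cast on 429 stitches; work 1749 rows; second section cast-on 211 stitches.

Stitches: 391 × 34/31 = 428.84 → 429.
Rows: 1559 × 46/41 = 1749.12 → 1749.
second section cast-on: 192 × 34/31 = 210.58 → 211.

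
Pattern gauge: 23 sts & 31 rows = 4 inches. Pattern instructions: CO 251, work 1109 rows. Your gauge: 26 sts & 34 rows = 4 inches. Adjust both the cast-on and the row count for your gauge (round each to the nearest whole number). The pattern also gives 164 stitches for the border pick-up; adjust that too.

Cast on 284 stitches; work 1216 rows; border pick-up 185 stitches.

Stitches: 251 × 26/23 = 283.74 → 284.
Rows: 1109 × 34/31 = 1216.32 → 1216.
border pick-up: 164 × 26/23 = 185.39 → 185.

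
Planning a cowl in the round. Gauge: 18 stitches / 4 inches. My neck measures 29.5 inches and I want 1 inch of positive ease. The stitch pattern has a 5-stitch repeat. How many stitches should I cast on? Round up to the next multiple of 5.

Finished = 29.5 + 1 = 30.5 inches.
18 / 4 = 4.5 sts/in.
30.5 × 4.5 = 137.25 sts.
Next multiple of 5: 140.

140 stitches.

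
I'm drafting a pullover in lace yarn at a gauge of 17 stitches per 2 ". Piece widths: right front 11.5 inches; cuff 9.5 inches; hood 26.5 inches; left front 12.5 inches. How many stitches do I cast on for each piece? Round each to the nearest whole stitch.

right front 98; cuff 81; hood 225; left front 106.

Rate = 17/2 = 8.5 sts per in.
right front: 11.5 × 8.5 = 97.75 → 98.
cuff: 9.5 × 8.5 = 80.75 → 81.
hood: 26.5 × 8.5 = 225.25 → 225.
left front: 12.5 × 8.5 = 106.25 → 106.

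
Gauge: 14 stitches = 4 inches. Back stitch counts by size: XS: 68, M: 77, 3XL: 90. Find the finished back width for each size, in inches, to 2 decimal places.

XS 19.43 inches; M 22.00 inches; 3XL 25.71 inches.

14/4 = 3.5 sts per in.
XS: 68 / 3.5 = 19.429 → 19.43 in.
M: 77 / 3.5 = 22.000 → 22.00 in.
3XL: 90 / 3.5 = 25.714 → 25.71 in.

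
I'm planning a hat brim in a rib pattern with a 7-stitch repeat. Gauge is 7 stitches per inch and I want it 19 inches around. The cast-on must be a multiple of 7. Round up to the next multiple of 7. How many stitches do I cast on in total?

7 / 1 = 7 sts per inch.
19 × 7 = 133.00 sts.
Next multiple of 7: 133.

Cast on 133 stitches.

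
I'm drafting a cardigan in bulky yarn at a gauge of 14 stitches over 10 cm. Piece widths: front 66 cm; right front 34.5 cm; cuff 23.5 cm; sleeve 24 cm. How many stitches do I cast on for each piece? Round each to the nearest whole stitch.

Rate = 14/10 = 1.4 sts per cm.
front: 66 × 1.4 = 92.40 → 92.
right front: 34.5 × 1.4 = 48.30 → 48.
cuff: 23.5 × 1.4 = 32.90 → 33.
sleeve: 24 × 1.4 = 33.60 → 34.

front 92; right front 48; cuff 33; sleeve 34.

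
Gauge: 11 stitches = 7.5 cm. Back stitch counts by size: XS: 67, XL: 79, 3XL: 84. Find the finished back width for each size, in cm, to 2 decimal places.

XS 45.68 cm; XL 53.86 cm; 3XL 57.27 cm.

11/7.5 = 1.467 sts per cm.
XS: 67 / 1.467 = 45.682 → 45.68 cm.
XL: 79 / 1.467 = 53.864 → 53.86 cm.
3XL: 84 / 1.467 = 57.273 → 57.27 cm.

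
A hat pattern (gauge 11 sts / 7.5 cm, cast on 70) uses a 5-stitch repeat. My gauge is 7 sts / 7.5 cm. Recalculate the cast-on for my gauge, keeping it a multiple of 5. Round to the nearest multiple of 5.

Cast on 45 stitches.

70 × 7 / 11 = 44.55.
Nearest multiple of 5: 45.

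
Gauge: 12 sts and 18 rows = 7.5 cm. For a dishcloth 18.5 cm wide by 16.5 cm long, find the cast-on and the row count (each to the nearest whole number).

Cast on 30 stitches and work 40 rows.

Stitch gauge = 12/7.5 = 1.6 sts/cm; 18.5 × 1.6 = 29.60 → 30 sts.
Row gauge = 18/7.5 = 2.4 rows/cm; 16.5 × 2.4 = 39.60 → 40 rows.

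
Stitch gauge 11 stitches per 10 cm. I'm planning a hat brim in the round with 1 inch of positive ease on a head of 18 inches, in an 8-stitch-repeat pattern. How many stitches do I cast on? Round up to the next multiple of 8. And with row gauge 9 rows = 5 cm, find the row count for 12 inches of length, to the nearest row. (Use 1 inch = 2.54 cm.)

Finished = 18 + 1 = 19 inches.
19 inches × 2.54 = 48.26 cm.
11/10 = 1.1 sts per cm; 48.26 × 1.1 = 53.09 sts.
Next multiple of 8 → 56.
12 inches = 30.48 cm; × 1.8 = 54.86 → 55 rows.

Cast on 56 stitches; work 55 rows.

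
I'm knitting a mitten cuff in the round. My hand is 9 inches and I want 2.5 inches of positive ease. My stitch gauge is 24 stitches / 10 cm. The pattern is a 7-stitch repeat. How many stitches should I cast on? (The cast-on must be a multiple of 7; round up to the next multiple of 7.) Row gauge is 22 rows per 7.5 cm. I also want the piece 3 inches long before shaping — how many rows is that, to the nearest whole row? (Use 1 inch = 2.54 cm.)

Finished = 9 + 2.5 = 11.5 inches.
11.5 inches × 2.54 = 29.21 cm.
24/10 = 2.4 sts per cm; 29.21 × 2.4 = 70.10 sts.
Next multiple of 7 → 77.
3 inches = 7.62 cm; × 2.933 = 22.35 → 22 rows.

Cast on 77 stitches; work 22 rows.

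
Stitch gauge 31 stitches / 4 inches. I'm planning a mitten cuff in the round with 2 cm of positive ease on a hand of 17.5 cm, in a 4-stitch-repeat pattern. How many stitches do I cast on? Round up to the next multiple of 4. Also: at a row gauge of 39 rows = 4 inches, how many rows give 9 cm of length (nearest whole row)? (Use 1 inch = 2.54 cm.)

Cast on 60 stitches; work 35 rows.

Finished = 17.5 + 2 = 19.5 cm.
19.5 cm × 1/2.54 = 7.68 inches.
31/4 = 7.75 sts per in; 7.68 × 7.75 = 59.50 sts.
Next multiple of 4 → 60.
9 cm = 3.54 inches; × 9.75 = 34.55 → 35 rows.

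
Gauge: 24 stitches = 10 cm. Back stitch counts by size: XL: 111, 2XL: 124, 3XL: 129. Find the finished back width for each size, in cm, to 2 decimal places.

XL 46.25 cm; 2XL 51.67 cm; 3XL 53.75 cm.

24/10 = 2.4 sts per cm.
XL: 111 / 2.4 = 46.250 → 46.25 cm.
2XL: 124 / 2.4 = 51.667 → 51.67 cm.
3XL: 129 / 2.4 = 53.750 → 53.75 cm.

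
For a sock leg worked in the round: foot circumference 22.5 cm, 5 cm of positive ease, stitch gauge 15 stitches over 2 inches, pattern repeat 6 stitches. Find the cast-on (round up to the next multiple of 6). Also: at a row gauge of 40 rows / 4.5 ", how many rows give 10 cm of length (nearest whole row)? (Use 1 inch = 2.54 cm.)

Cast on 84 stitches; work 35 rows.

Finished = 22.5 + 5 = 27.5 cm.
27.5 cm × 1/2.54 = 10.83 inches.
15/2 = 7.5 sts per in; 10.83 × 7.5 = 81.20 sts.
Next multiple of 6 → 84.
10 cm = 3.94 inches; × 8.889 = 35.00 → 35 rows.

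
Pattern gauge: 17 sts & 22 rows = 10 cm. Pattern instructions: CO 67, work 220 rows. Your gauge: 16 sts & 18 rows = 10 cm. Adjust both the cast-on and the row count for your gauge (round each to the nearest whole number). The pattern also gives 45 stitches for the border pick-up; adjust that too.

Cast on 63 stitches; work 180 rows; border pick-up 42 stitches.

Stitches: 67 × 16/17 = 63.06 → 63.
Rows: 220 × 18/22 = 180.00 → 180.
border pick-up: 45 × 16/17 = 42.35 → 42.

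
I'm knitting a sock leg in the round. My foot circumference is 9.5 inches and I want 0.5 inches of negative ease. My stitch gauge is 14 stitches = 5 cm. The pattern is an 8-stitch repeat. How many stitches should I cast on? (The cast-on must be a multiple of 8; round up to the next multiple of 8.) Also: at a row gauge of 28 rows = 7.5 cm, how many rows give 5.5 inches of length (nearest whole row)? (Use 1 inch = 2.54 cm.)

Finished = 9.5 − 0.5 = 9 inches.
9 inches × 2.54 = 22.86 cm.
14/5 = 2.8 sts per cm; 22.86 × 2.8 = 64.01 sts.
Next multiple of 8 → 72.
5.5 inches = 13.97 cm; × 3.733 = 52.15 → 52 rows.

Cast on 72 stitches; work 52 rows.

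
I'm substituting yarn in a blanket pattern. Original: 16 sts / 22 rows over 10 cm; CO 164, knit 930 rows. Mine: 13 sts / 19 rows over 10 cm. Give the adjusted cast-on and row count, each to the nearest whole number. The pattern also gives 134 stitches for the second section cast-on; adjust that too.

Stitches: 164 × 13/16 = 133.25 → 133.
Rows: 930 × 19/22 = 803.18 → 803.
second section cast-on: 134 × 13/16 = 108.88 → 109.

Cast on 133 stitches; work 803 rows; second section cast-on 109 stitches.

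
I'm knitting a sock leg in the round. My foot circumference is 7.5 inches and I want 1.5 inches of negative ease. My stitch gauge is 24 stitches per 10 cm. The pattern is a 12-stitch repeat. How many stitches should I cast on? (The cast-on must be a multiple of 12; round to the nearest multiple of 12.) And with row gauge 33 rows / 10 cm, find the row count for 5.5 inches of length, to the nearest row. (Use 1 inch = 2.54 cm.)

Finished = 7.5 − 1.5 = 6 inches.
6 inches × 2.54 = 15.24 cm.
24/10 = 2.4 sts per cm; 15.24 × 2.4 = 36.58 sts.
Nearest multiple of 12 → 36.
5.5 inches = 13.97 cm; × 3.3 = 46.10 → 46 rows.

Cast on 36 stitches; work 46 rows.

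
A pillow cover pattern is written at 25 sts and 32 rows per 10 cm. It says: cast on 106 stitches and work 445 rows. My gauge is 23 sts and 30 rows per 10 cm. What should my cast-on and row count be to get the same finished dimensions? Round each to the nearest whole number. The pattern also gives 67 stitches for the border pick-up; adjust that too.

Cast on 98 stitches; work 417 rows; border pick-up 62 stitches.

Stitches: 106 × 23/25 = 97.52 → 98.
Rows: 445 × 30/32 = 417.19 → 417.
border pick-up: 67 × 23/25 = 61.64 → 62.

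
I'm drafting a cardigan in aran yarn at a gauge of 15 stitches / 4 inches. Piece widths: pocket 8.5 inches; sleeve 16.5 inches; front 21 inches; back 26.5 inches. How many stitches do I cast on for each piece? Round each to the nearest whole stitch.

pocket 32; sleeve 62; front 79; back 99.

Rate = 15/4 = 3.75 sts per in.
pocket: 8.5 × 3.75 = 31.88 → 32.
sleeve: 16.5 × 3.75 = 61.88 → 62.
front: 21 × 3.75 = 78.75 → 79.
back: 26.5 × 3.75 = 99.38 → 99.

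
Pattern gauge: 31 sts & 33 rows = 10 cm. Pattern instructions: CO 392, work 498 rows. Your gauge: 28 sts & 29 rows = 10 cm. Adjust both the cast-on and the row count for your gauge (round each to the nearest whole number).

Stitches: 392 × 28/31 = 354.06 → 354.
Rows: 498 × 29/33 = 437.64 → 438.

Cast on 354 stitches; work 438 rows.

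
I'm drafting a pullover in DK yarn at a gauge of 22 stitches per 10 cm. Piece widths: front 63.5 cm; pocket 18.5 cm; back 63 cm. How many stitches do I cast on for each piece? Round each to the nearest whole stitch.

front 140; pocket 41; back 139.

Rate = 22/10 = 2.2 sts per cm.
front: 63.5 × 2.2 = 139.70 → 140.
pocket: 18.5 × 2.2 = 40.70 → 41.
back: 63 × 2.2 = 138.60 → 139.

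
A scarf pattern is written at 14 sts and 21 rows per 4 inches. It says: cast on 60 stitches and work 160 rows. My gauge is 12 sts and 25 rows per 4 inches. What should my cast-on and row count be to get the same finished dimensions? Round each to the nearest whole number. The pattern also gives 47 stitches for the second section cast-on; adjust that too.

Cast on 51 stitches; work 190 rows; second section cast-on 40 stitches.

Stitches: 60 × 12/14 = 51.43 → 51.
Rows: 160 × 25/21 = 190.48 → 190.
second section cast-on: 47 × 12/14 = 40.29 → 40.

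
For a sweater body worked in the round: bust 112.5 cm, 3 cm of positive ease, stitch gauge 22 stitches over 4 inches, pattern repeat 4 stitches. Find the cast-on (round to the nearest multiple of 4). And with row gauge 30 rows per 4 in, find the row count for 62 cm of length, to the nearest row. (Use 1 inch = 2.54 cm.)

Finished = 112.5 + 3 = 115.5 cm.
115.5 cm × 1/2.54 = 45.47 inches.
22/4 = 5.5 sts per in; 45.47 × 5.5 = 250.10 sts.
Nearest multiple of 4 → 252.
62 cm = 24.41 inches; × 7.5 = 183.07 → 183 rows.

Cast on 252 stitches; work 183 rows.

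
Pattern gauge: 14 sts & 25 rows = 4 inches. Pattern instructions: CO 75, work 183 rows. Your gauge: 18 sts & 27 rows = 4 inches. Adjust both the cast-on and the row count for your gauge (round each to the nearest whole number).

Stitches: 75 × 18/14 = 96.43 → 96.
Rows: 183 × 27/25 = 197.64 → 198.

Cast on 96 stitches; work 198 rows.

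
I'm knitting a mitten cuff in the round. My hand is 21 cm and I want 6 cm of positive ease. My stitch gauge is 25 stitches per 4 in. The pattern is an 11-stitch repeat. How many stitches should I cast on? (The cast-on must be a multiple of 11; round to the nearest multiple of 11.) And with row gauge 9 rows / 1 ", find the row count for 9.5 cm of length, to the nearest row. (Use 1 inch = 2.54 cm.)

Cast on 66 stitches; work 34 rows.

Finished = 21 + 6 = 27 cm.
27 cm × 1/2.54 = 10.63 inches.
25/4 = 6.25 sts per in; 10.63 × 6.25 = 66.44 sts.
Nearest multiple of 11 → 66.
9.5 cm = 3.74 inches; × 9 = 33.66 → 34 rows.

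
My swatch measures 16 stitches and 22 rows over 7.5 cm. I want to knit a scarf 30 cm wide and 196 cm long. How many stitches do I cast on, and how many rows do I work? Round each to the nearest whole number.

Cast on 64 stitches and work 575 rows.

Stitch gauge = 16/7.5 = 2.133 sts/cm; 30 × 2.133 = 64.00 → 64 sts.
Row gauge = 22/7.5 = 2.933 rows/cm; 196 × 2.933 = 574.93 → 575 rows.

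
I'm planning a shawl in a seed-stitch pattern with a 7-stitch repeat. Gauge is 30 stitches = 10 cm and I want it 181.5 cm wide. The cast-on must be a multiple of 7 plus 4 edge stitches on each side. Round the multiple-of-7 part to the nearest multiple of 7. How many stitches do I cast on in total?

30 / 10 = 3 sts per cm.
181.5 × 3 = 544.50 sts.
Less 8 edge sts → 536.50 for the repeat.
Nearest multiple of 7: 539.
Add back 8 edge sts → 547.

Cast on 547 stitches.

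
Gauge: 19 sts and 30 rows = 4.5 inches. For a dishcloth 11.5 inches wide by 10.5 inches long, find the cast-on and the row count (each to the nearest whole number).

Stitch gauge = 19/4.5 = 4.222 sts/in; 11.5 × 4.222 = 48.56 → 49 sts.
Row gauge = 30/4.5 = 6.667 rows/in; 10.5 × 6.667 = 70.00 → 70 rows.

Cast on 49 stitches and work 70 rows.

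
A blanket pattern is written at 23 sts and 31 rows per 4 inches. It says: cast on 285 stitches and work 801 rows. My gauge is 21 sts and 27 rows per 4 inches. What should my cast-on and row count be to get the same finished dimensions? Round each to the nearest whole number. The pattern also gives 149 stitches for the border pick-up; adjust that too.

Cast on 260 stitches; work 698 rows; border pick-up 136 stitches.

Stitches: 285 × 21/23 = 260.22 → 260.
Rows: 801 × 27/31 = 697.65 → 698.
border pick-up: 149 × 21/23 = 136.04 → 136.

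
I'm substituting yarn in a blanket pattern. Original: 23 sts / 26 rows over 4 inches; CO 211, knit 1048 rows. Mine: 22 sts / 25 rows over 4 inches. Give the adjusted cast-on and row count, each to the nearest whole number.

Stitches: 211 × 22/23 = 201.83 → 202.
Rows: 1048 × 25/26 = 1007.69 → 1008.

Cast on 202 stitches; work 1008 rows.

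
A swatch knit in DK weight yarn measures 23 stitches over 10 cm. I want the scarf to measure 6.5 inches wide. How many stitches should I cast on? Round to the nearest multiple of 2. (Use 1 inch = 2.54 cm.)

6.5 in = 16.51 cm.
23 stitches / 10 cm = 2.3 stitches per cm.
16.51 × 2.3 = 37.97 stitches.
Round to nearest multiple of 2 → 38.

Cast on 38 stitches.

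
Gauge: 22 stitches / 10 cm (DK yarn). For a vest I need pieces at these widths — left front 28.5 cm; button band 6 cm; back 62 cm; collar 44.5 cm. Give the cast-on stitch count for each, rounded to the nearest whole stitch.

Rate = 22/10 = 2.2 sts per cm.
left front: 28.5 × 2.2 = 62.70 → 63.
button band: 6 × 2.2 = 13.20 → 13.
back: 62 × 2.2 = 136.40 → 136.
collar: 44.5 × 2.2 = 97.90 → 98.

left front 63; button band 13; back 136; collar 98.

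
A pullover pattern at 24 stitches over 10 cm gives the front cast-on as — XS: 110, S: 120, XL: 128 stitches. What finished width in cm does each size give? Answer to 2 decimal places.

24/10 = 2.4 sts per cm.
XS: 110 / 2.4 = 45.833 → 45.83 cm.
S: 120 / 2.4 = 50.000 → 50.00 cm.
XL: 128 / 2.4 = 53.333 → 53.33 cm.

XS 45.83 cm; S 50.00 cm; XL 53.33 cm.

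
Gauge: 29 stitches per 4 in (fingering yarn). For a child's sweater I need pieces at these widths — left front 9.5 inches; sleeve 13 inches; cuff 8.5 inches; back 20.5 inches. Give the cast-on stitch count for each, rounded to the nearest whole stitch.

Rate = 29/4 = 7.25 sts per in.
left front: 9.5 × 7.25 = 68.88 → 69.
sleeve: 13 × 7.25 = 94.25 → 94.
cuff: 8.5 × 7.25 = 61.62 → 62.
back: 20.5 × 7.25 = 148.62 → 149.

left front 69; sleeve 94; cuff 62; back 149.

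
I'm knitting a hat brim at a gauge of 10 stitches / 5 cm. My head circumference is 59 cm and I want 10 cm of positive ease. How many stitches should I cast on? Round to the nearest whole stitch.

Finished = 59 + 10 = 69 cm.
10 / 5 = 2 sts per cm.
69.00 × 2 = 138.00 sts.

138 stitches.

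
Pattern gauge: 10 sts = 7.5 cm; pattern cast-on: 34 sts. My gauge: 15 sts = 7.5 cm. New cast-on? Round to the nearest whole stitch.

Scale factor = 15 / 10 = 1.500.
34 × 15 / 10 = 51.00 sts.

CO 51 sts.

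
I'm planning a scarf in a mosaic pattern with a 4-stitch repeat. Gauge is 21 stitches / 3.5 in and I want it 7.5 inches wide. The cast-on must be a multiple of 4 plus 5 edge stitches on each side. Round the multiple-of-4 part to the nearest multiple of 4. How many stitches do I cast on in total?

21 / 3.5 = 6 sts per inch.
7.5 × 6 = 45.00 sts.
Less 10 edge sts → 35.00 for the repeat.
Nearest multiple of 4: 36.
Add back 10 edge sts → 46.

Cast on 46 stitches.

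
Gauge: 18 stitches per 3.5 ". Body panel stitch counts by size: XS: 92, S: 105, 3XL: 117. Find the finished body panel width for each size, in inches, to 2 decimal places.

XS 17.89 inches; S 20.42 inches; 3XL 22.75 inches.

18/3.5 = 5.143 sts per in.
XS: 92 / 5.143 = 17.889 → 17.89 in.
S: 105 / 5.143 = 20.417 → 20.42 in.
3XL: 117 / 5.143 = 22.750 → 22.75 in.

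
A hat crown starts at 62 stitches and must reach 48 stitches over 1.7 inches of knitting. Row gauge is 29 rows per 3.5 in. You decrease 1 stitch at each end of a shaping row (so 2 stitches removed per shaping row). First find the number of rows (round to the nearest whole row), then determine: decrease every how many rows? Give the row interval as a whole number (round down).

Decrease every 2nd row.

Rows = 1.7 × 8.286 = 14.1 → 14 rows.
Stitches to remove: 14 → 7 shaping rows (at 2 st each).
14 / 7 = 2.00 → every 2 rows.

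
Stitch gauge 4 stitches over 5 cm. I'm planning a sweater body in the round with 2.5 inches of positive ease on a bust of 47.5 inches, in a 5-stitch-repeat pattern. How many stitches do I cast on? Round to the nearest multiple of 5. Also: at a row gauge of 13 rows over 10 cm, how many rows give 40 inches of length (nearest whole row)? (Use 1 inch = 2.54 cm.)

Cast on 100 stitches; work 132 rows.

Finished = 47.5 + 2.5 = 50 inches.
50 inches × 2.54 = 127.00 cm.
4/5 = 0.8 sts per cm; 127.00 × 0.8 = 101.60 sts.
Nearest multiple of 5 → 100.
40 inches = 101.60 cm; × 1.3 = 132.08 → 132 rows.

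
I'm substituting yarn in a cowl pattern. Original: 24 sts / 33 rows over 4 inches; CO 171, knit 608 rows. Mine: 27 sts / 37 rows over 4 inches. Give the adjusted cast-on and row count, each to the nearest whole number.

Stitches: 171 × 27/24 = 192.38 → 192.
Rows: 608 × 37/33 = 681.70 → 682.

Cast on 192 stitches; work 682 rows.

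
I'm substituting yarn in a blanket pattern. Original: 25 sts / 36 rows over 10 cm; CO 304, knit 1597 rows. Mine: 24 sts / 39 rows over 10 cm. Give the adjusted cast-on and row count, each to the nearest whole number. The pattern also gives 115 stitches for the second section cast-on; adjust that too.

Stitches: 304 × 24/25 = 291.84 → 292.
Rows: 1597 × 39/36 = 1730.08 → 1730.
second section cast-on: 115 × 24/25 = 110.40 → 110.

Cast on 292 stitches; work 1730 rows; second section cast-on 110 stitches.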